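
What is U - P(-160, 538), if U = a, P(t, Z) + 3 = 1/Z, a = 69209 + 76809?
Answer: 78559297/538 ≈ 1.4602e+5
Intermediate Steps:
a = 146018
P(t, Z) = -3 + 1/Z
U = 146018
U - P(-160, 538) = 146018 - (-3 + 1/538) = 146018 - 1*(-1613/538) = 146018 + 1613/538 = 78559297/538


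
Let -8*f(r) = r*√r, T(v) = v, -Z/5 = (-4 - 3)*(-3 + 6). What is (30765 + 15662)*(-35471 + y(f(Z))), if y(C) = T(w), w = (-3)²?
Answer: -1646394274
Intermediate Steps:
w = 9
Z = 105 (Z = -5*(-4 - 3)*(-3 + 6) = -(-35)*3 = -5*(-21) = 105)
f(r) = -r^(3/2)/8 (f(r) = -r*√r/8 = -r^(3/2)/8)
y(C) = 9
(30765 + 15662)*(-35471 + y(f(Z))) = (30765 + 15662)*(-35471 + 9) = 46427*(-35462) = -1646394274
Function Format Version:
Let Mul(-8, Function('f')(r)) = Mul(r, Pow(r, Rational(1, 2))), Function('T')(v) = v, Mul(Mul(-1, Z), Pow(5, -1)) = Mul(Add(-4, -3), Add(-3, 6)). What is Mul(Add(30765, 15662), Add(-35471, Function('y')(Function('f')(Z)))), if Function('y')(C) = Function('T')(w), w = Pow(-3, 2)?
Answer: -1646394274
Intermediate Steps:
w = 9
Z = 105 (Z = Mul(-5, Mul(Add(-4, -3), Add(-3, 6))) = Mul(-5, Mul(-7, 3)) = Mul(-5, -21) = 105)
Function('f')(r) = Mul(Rational(-1, 8), Pow(r, Rational(3, 2))) (Function('f')(r) = Mul(Rational(-1, 8), Mul(r, Pow(r, Rational(1, 2)))) = Mul(Rational(-1, 8), Pow(r, Rational(3, 2))))
Function('y')(C) = 9
Mul(Add(30765, 15662), Add(-35471, Function('y')(Function('f')(Z)))) = Mul(Add(30765, 15662), Add(-35471, 9)) = Mul(46427, -35462) = -1646394274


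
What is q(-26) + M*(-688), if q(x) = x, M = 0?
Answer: -26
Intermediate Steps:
q(-26) + M*(-688) = -26 + 0*(-688) = -26 + 0 = -26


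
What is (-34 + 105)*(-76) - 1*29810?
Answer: -35206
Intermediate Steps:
(-34 + 105)*(-76) - 1*29810 = 71*(-76) - 29810 = -5396 - 29810 = -35206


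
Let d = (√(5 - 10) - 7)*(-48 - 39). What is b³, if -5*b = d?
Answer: -156723714/125 + 93507426*I*√5/125 ≈ -1.2538e+6 + 1.6727e+6*I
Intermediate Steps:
d = 609 - 87*I*√5 (d = (√(-5) - 7)*(-87) = (I*√5 - 7)*(-87) = (-7 + I*√5)*(-87) = 609 - 87*I*√5 ≈ 609.0 - 194.54*I)
b = -609/5 + 87*I*√5/5 (b = -(609 - 87*I*√5)/5 = -609/5 + 87*I*√5/5 ≈ -121.8 + 38.908*I)
b³ = (-609/5 + 87*I*√5/5)³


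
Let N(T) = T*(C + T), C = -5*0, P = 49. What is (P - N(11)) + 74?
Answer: 2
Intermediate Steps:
C = 0
N(T) = T² (N(T) = T*(0 + T) = T*T = T²)
(P - N(11)) + 74 = (49 - 1*11²) + 74 = (49 - 1*121) + 74 = (49 - 121) + 74 = -72 + 74 = 2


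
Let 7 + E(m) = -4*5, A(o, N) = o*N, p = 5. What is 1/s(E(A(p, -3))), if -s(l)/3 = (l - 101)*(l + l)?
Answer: -1/20736 ≈ -4.8225e-5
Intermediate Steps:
A(o, N) = N*o
E(m) = -27 (E(m) = -7 - 4*5 = -7 - 20 = -27)
s(l) = -6*l*(-101 + l) (s(l) = -3*(l - 101)*(l + l) = -3*(-101 + l)*2*l = -6*l*(-101 + l))
1/s(E(A(p, -3))) = 1/(6*(-27)*(101 - 1*(-27))) = 1/(6*(-27)*(101 + 27)) = 1/(6*(-27)*128) = 1/(-20736) = -1/20736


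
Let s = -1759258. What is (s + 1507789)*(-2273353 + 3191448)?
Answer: -230872431555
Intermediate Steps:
(s + 1507789)*(-2273353 + 3191448) = (-1759258 + 1507789)*(-2273353 + 3191448) = -251469*918095 = -230872431555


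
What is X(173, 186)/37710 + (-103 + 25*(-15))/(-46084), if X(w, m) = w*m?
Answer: 125076361/144818970 ≈ 0.86367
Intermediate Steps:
X(w, m) = m*w
X(173, 186)/37710 + (-103 + 25*(-15))/(-46084) = (186*173)/37710 + (-103 + 25*(-15))/(-46084) = 32178*(1/37710) + (-103 - 375)*(-1/46084) = 5363/6285 - 478*(-1/46084) = 5363/6285 + 239/23042 = 125076361/144818970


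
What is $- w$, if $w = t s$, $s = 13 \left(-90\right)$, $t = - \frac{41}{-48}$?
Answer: $\frac{7995}{8} \approx 999.38$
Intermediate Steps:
$t = \frac{41}{48}$ ($t = \left(-41\right) \left(- \frac{1}{48}\right) = \frac{41}{48} \approx 0.85417$)
$s = -1170$
$w = - \frac{7995}{8}$ ($w = \frac{41}{48} \left(-1170\right) = - \frac{7995}{8} \approx -999.38$)
$- w = \left(-1\right) \left(- \frac{7995}{8}\right) = \frac{7995}{8}$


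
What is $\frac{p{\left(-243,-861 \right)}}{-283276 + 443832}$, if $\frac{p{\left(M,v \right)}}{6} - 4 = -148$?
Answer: $- \frac{216}{40139} \approx -0.0053813$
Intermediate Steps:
$p{\left(M,v \right)} = -864$ ($p{\left(M,v \right)} = 24 + 6 \left(-148\right) = 24 - 888 = -864$)
$\frac{p{\left(-243,-861 \right)}}{-283276 + 443832} = - \frac{864}{-283276 + 443832} = - \frac{864}{160556} = \left(-864\right) \frac{1}{160556} = - \frac{216}{40139}$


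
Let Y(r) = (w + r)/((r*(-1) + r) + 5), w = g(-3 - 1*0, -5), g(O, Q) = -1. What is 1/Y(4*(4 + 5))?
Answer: 1/7 ≈ 0.14286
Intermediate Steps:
w = -1
Y(r) = -1/5 + r/5 (Y(r) = (-1 + r)/((r*(-1) + r) + 5) = (-1 + r)/((-r + r) + 5) = (-1 + r)/(0 + 5) = (-1 + r)/5 = (-1 + r)*(1/5) = -1/5 + r/5)
1/Y(4*(4 + 5)) = 1/(-1/5 + (4*(4 + 5))/5) = 1/(-1/5 + (4*9)/5) = 1/(-1/5 + (1/5)*36) = 1/(-1/5 + 36/5) = 1/7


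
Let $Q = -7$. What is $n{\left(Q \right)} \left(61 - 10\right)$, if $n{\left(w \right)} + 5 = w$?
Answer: $-612$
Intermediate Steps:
$n{\left(w \right)} = -5 + w$
$n{\left(Q \right)} \left(61 - 10\right) = \left(-5 - 7\right) \left(61 - 10\right) = \left(-12\right) 51 = -612$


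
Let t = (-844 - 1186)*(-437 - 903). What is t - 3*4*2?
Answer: 2720176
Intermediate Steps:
t = 2720200 (t = -2030*(-1340) = 2720200)
t - 3*4*2 = 2720200 - 3*4*2 = 2720200 - 12*2 = 2720200 - 1*24 = 2720200 - 24 = 2720176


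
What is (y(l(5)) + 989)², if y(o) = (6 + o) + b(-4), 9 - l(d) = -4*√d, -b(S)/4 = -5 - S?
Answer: 1016144 + 8064*√5 ≈ 1.0342e+6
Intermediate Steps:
b(S) = 20 + 4*S (b(S) = -4*(-5 - S) = 20 + 4*S)
l(d) = 9 + 4*√d (l(d) = 9 - (-4)*√d = 9 + 4*√d)
y(o) = 10 + o (y(o) = (6 + o) + (20 + 4*(-4)) = (6 + o) + (20 - 16) = (6 + o) + 4 = 10 + o)
(y(l(5)) + 989)² = ((10 + (9 + 4*√5)) + 989)² = ((19 + 4*√5) + 989)² = (1008 + 4*√5)²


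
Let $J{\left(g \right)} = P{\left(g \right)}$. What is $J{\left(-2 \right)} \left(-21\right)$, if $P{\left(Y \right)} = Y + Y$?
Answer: $84$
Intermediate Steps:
$P{\left(Y \right)} = 2 Y$
$J{\left(g \right)} = 2 g$
$J{\left(-2 \right)} \left(-21\right) = 2 \left(-2\right) \left(-21\right) = \left(-4\right) \left(-21\right) = 84$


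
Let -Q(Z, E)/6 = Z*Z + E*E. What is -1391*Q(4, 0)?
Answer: 133536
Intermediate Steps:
Q(Z, E) = -6*E**2 - 6*Z**2 (Q(Z, E) = -6*(Z*Z + E*E) = -6*(Z**2 + E**2) = -6*(E**2 + Z**2) = -6*E**2 - 6*Z**2)
-1391*Q(4, 0) = -1391*(-6*0**2 - 6*4**2) = -1391*(-6*0 - 6*16) = -1391*(0 - 96) = -1391*(-96) = 133536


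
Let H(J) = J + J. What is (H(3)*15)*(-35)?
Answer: -3150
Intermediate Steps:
H(J) = 2*J
(H(3)*15)*(-35) = ((2*3)*15)*(-35) = (6*15)*(-35) = 90*(-35) = -3150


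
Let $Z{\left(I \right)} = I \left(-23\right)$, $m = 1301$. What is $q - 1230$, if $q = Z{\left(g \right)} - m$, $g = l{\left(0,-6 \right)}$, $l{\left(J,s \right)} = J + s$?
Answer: $-2393$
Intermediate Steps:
$g = -6$ ($g = 0 - 6 = -6$)
$Z{\left(I \right)} = - 23 I$
$q = -1163$ ($q = \left(-23\right) \left(-6\right) - 1301 = 138 - 1301 = -1163$)
$q - 1230 = -1163 - 1230 = -2393$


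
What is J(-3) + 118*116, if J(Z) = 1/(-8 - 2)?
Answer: 136879/10 ≈ 13688.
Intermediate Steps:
J(Z) = -⅒ (J(Z) = 1/(-10) = -⅒)
J(-3) + 118*116 = -⅒ + 118*116 = -⅒ + 13688 = 136879/10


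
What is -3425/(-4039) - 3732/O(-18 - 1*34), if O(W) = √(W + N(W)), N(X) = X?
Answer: 3425/4039 + 933*I*√26/13 ≈ 0.84798 + 365.95*I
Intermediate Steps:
O(W) = √2*√W (O(W) = √(W + W) = √(2*W) = √2*√W)
-3425/(-4039) - 3732/O(-18 - 1*34) = -3425/(-4039) - 3732*√2/(2*√(-18 - 1*34)) = -3425*(-1/4039) - 3732*√2/(2*√(-18 - 34)) = 3425/4039 - 3732*(-I*√26/52) = 3425/4039 - (-933)*I*√26/13 = 3425/4039 + 933*I*√26/13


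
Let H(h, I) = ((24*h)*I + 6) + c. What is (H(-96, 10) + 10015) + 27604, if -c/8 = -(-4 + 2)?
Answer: 14569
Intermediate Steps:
c = -16 (c = -(-8)*(-4 + 2) = -(-8)*(-2) = -8*2 = -16)
H(h, I) = -10 + 24*I*h (H(h, I) = ((24*h)*I + 6) - 16 = (24*I*h + 6) - 16 = (6 + 24*I*h) - 16 = -10 + 24*I*h)
(H(-96, 10) + 10015) + 27604 = ((-10 + 24*10*(-96)) + 10015) + 27604 = ((-10 - 23040) + 10015) + 27604 = (-23050 + 10015) + 27604 = -13035 + 27604 = 14569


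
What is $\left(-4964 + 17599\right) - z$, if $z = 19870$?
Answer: $-7235$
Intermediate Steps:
$\left(-4964 + 17599\right) - z = \left(-4964 + 17599\right) - 19870 = 12635 - 19870 = -7235$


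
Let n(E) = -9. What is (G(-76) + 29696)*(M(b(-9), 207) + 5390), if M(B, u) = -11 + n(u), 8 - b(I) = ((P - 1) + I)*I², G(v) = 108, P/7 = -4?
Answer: 160047480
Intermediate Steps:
P = -28 (P = 7*(-4) = -28)
b(I) = 8 - I²*(-29 + I) (b(I) = 8 - ((-28 - 1) + I)*I² = 8 - (-29 + I)*I² = 8 - I²*(-29 + I))
M(B, u) = -20 (M(B, u) = -11 - 9 = -20)
(G(-76) + 29696)*(M(b(-9), 207) + 5390) = (108 + 29696)*(-20 + 5390) = 29804*5370 = 160047480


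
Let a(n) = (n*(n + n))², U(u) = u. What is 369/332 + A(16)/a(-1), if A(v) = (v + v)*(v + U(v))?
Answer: 85361/332 ≈ 257.11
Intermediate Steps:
a(n) = 4*n⁴ (a(n) = (n*(2*n))² = (2*n²)² = 4*n⁴)
A(v) = 4*v² (A(v) = (v + v)*(v + v) = (2*v)*(2*v) = 4*v²)
369/332 + A(16)/a(-1) = 369/332 + (4*16²)/((4*(-1)⁴)) = 369*(1/332) + (4*256)/((4*1)) = 369/332 + 1024/4 = 369/332 + 1024*(¼) = 369/332 + 256 = 85361/332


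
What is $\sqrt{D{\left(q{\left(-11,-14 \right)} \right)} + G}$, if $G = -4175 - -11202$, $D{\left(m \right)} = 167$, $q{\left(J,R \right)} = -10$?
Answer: $\sqrt{7194} \approx 84.817$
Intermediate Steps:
$G = 7027$ ($G = -4175 + 11202 = 7027$)
$\sqrt{D{\left(q{\left(-11,-14 \right)} \right)} + G} = \sqrt{167 + 7027} = \sqrt{7194}$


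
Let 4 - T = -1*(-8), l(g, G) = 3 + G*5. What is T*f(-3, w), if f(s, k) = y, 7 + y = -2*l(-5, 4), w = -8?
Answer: 212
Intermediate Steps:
l(g, G) = 3 + 5*G
y = -53 (y = -7 - 2*(3 + 5*4) = -7 - 2*(3 + 20) = -7 - 2*23 = -7 - 46 = -53)
f(s, k) = -53
T = -4 (T = 4 - (-1)*(-8) = 4 - 1*8 = 4 - 8 = -4)
T*f(-3, w) = -4*(-53) = 212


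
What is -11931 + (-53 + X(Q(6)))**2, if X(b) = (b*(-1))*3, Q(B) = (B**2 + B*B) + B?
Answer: 70438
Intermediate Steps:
Q(B) = B + 2*B**2 (Q(B) = (B**2 + B**2) + B = 2*B**2 + B = B + 2*B**2)
X(b) = -3*b (X(b) = -b*3 = -3*b)
-11931 + (-53 + X(Q(6)))**2 = -11931 + (-53 - 18*(1 + 2*6))**2 = -11931 + (-53 - 18*(1 + 12))**2 = -11931 + (-53 - 18*13)**2 = -11931 + (-53 - 3*78)**2 = -11931 + (-53 - 234)**2 = -11931 + (-287)**2 = -11931 + 82369 = 70438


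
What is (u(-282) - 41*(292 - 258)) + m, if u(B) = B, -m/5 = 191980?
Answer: -961576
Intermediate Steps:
m = -959900 (m = -5*191980 = -959900)
(u(-282) - 41*(292 - 258)) + m = (-282 - 41*(292 - 258)) - 959900 = (-282 - 41*34) - 959900 = (-282 - 1394) - 959900 = -1676 - 959900 = -961576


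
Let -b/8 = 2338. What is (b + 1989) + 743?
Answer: -15972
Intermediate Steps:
b = -18704 (b = -8*2338 = -18704)
(b + 1989) + 743 = (-18704 + 1989) + 743 = -16715 + 743 = -15972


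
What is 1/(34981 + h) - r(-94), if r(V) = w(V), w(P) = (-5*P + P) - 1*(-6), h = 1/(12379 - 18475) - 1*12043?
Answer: -53415071858/139830047 ≈ -382.00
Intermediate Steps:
h = -73414129/6096 (h = 1/(-6096) - 12043 = -1/6096 - 12043 = -73414129/6096 ≈ -12043.)
w(P) = 6 - 4*P (w(P) = -4*P + 6 = 6 - 4*P)
r(V) = 6 - 4*V
1/(34981 + h) - r(-94) = 1/(34981 - 73414129/6096) - (6 - 4*(-94)) = 1/(139830047/6096) - (6 + 376) = 6096/139830047 - 1*382 = 6096/139830047 - 382 = -53415071858/139830047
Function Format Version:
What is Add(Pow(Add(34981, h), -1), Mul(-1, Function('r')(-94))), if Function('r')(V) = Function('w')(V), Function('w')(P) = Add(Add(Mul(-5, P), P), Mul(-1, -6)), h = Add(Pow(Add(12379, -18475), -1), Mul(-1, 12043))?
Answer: Rational(-53415071858, 139830047) ≈ -382.00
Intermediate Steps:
h = Rational(-73414129, 6096) (h = Add(Pow(-6096, -1), -12043) = Add(Rational(-1, 6096), -12043) = Rational(-73414129, 6096) ≈ -12043.)
Function('w')(P) = Add(6, Mul(-4, P)) (Function('w')(P) = Add(Mul(-4, P), 6) = Add(6, Mul(-4, P)))
Function('r')(V) = Add(6, Mul(-4, V))
Add(Pow(Add(34981, h), -1), Mul(-1, Function('r')(-94))) = Add(Pow(Add(34981, Rational(-73414129, 6096)), -1), Mul(-1, Add(6, Mul(-4, -94)))) = Add(Pow(Rational(139830047, 6096), -1), Mul(-1, Add(6, 376))) = Add(Rational(6096, 139830047), Mul(-1, 382)) = Add(Rational(6096, 139830047), -382) = Rational(-53415071858, 139830047)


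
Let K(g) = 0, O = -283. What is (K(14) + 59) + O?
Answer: -224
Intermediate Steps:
(K(14) + 59) + O = (0 + 59) - 283 = 59 - 283 = -224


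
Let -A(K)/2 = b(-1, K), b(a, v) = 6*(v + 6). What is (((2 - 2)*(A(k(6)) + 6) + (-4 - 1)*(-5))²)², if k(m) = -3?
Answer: 390625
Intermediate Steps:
b(a, v) = 36 + 6*v (b(a, v) = 6*(6 + v) = 36 + 6*v)
A(K) = -72 - 12*K (A(K) = -2*(36 + 6*K) = -72 - 12*K)
(((2 - 2)*(A(k(6)) + 6) + (-4 - 1)*(-5))²)² = (((2 - 2)*((-72 - 12*(-3)) + 6) + (-4 - 1)*(-5))²)² = ((0*((-72 + 36) + 6) - 5*(-5))²)² = ((0*(-36 + 6) + 25)²)² = ((0*(-30) + 25)²)² = ((0 + 25)²)² = (25²)² = 625² = 390625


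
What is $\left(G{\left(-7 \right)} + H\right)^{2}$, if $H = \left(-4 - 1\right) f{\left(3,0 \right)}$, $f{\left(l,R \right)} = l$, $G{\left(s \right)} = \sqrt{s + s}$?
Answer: $\left(15 - i \sqrt{14}\right)^{2} \approx 211.0 - 112.25 i$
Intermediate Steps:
$G{\left(s \right)} = \sqrt{2} \sqrt{s}$ ($G{\left(s \right)} = \sqrt{2 s} = \sqrt{2} \sqrt{s}$)
$H = -15$ ($H = \left(-4 - 1\right) 3 = \left(-5\right) 3 = -15$)
$\left(G{\left(-7 \right)} + H\right)^{2} = \left(\sqrt{2} \sqrt{-7} - 15\right)^{2} = \left(\sqrt{2} i \sqrt{7} - 15\right)^{2} = \left(i \sqrt{14} - 15\right)^{2} = \left(-15 + i \sqrt{14}\right)^{2}$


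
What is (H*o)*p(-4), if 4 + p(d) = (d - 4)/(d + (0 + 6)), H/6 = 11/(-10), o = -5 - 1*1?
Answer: -1584/5 ≈ -316.80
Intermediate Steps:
o = -6 (o = -5 - 1 = -6)
H = -33/5 (H = 6*(11/(-10)) = 6*(11*(-1/10)) = 6*(-11/10) = -33/5 ≈ -6.6000)
p(d) = -4 + (-4 + d)/(6 + d) (p(d) = -4 + (d - 4)/(d + (0 + 6)) = -4 + (-4 + d)/(d + 6) = -4 + (-4 + d)/(6 + d))
(H*o)*p(-4) = (-33/5*(-6))*((-28 - 3*(-4))/(6 - 4)) = 198*((-28 + 12)/2)/5 = 198*((1/2)*(-16))/5 = (198/5)*(-8) = -1584/5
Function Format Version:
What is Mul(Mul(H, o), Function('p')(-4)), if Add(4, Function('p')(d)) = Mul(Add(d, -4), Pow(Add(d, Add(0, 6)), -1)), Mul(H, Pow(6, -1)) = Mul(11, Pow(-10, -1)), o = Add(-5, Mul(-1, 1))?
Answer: Rational(-1584, 5) ≈ -316.80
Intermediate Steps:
o = -6 (o = Add(-5, -1) = -6)
H = Rational(-33, 5) (H = Mul(6, Mul(11, Pow(-10, -1))) = Mul(6, Mul(11, Rational(-1, 10))) = Mul(6, Rational(-11, 10)) = Rational(-33, 5) ≈ -6.6000)
Function('p')(d) = Add(-4, Mul(Pow(Add(6, d), -1), Add(-4, d))) (Function('p')(d) = Add(-4, Mul(Add(d, -4), Pow(Add(d, Add(0, 6)), -1))) = Add(-4, Mul(Add(-4, d), Pow(Add(d, 6), -1))) = Add(-4, Mul(Add(-4, d), Pow(Add(6, d), -1))) = Add(-4, Mul(Pow(Add(6, d), -1), Add(-4, d))))
Mul(Mul(H, o), Function('p')(-4)) = Mul(Mul(Rational(-33, 5), -6), Mul(Pow(Add(6, -4), -1), Add(-28, Mul(-3, -4)))) = Mul(Rational(198, 5), Mul(Pow(2, -1), Add(-28, 12))) = Mul(Rational(198, 5), Mul(Rational(1, 2), -16)) = Mul(Rational(198, 5), -8) = Rational(-1584, 5)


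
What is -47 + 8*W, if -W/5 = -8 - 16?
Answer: 913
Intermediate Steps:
W = 120 (W = -5*(-8 - 16) = -5*(-24) = 120)
-47 + 8*W = -47 + 8*120 = -47 + 960 = 913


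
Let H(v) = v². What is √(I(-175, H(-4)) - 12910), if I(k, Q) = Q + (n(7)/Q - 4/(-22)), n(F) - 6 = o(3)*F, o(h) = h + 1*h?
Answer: I*√1559789/11 ≈ 113.54*I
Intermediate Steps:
o(h) = 2*h (o(h) = h + h = 2*h)
n(F) = 6 + 6*F (n(F) = 6 + (2*3)*F = 6 + 6*F)
I(k, Q) = 2/11 + Q + 48/Q (I(k, Q) = Q + ((6 + 6*7)/Q - 4/(-22)) = Q + ((6 + 42)/Q - 4*(-1/22)) = Q + (48/Q + 2/11) = Q + (2/11 + 48/Q) = 2/11 + Q + 48/Q)
√(I(-175, H(-4)) - 12910) = √((2/11 + (-4)² + 48/((-4)²)) - 12910) = √((2/11 + 16 + 48/16) - 12910) = √((2/11 + 16 + 48*(1/16)) - 12910) = √((2/11 + 16 + 3) - 12910) = √(211/11 - 12910) = √(-141799/11) = I*√1559789/11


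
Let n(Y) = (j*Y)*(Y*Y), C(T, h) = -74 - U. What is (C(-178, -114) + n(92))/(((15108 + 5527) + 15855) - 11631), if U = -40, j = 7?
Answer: 5450782/24859 ≈ 219.27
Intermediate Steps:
C(T, h) = -34 (C(T, h) = -74 - 1*(-40) = -74 + 40 = -34)
n(Y) = 7*Y**3 (n(Y) = (7*Y)*(Y*Y) = (7*Y)*Y**2 = 7*Y**3)
(C(-178, -114) + n(92))/(((15108 + 5527) + 15855) - 11631) = (-34 + 7*92**3)/(((15108 + 5527) + 15855) - 11631) = (-34 + 7*778688)/((20635 + 15855) - 11631) = (-34 + 5450816)/(36490 - 11631) = 5450782/24859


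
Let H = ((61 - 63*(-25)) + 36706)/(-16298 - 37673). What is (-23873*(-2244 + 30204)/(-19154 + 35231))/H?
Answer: 25768993660/440933 ≈ 58442.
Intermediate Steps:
H = -38342/53971 (H = ((61 + 1575) + 36706)/(-53971) = (1636 + 36706)*(-1/53971) = 38342*(-1/53971) = -38342/53971 ≈ -0.71042)
(-23873*(-2244 + 30204)/(-19154 + 35231))/H = (-23873*(-2244 + 30204)/(-19154 + 35231))/(-38342/53971) = -23873/(16077/27960)*(-53971/38342) = -23873/(16077*(1/27960))*(-53971/38342) = -23873/23/40*(-53971/38342) = -23873*40/23*(-53971/38342) = -954920/23*(-53971/38342) = 25768993660/440933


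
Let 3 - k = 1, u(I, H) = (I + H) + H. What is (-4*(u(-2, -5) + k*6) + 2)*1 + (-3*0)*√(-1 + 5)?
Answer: 2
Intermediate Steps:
u(I, H) = I + 2*H (u(I, H) = (H + I) + H = I + 2*H)
k = 2 (k = 3 - 1*1 = 3 - 1 = 2)
(-4*(u(-2, -5) + k*6) + 2)*1 + (-3*0)*√(-1 + 5) = (-4*((-2 + 2*(-5)) + 2*6) + 2)*1 + (-3*0)*√(-1 + 5) = (-4*((-2 - 10) + 12) + 2)*1 + 0*√4 = (-4*(-12 + 12) + 2)*1 + 0*2 = (-4*0 + 2)*1 + 0 = (0 + 2)*1 + 0 = 2*1 + 0 = 2 + 0 = 2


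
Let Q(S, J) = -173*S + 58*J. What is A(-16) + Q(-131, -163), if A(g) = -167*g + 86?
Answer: 15967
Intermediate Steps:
A(g) = 86 - 167*g
A(-16) + Q(-131, -163) = (86 - 167*(-16)) + (-173*(-131) + 58*(-163)) = (86 + 2672) + (22663 - 9454) = 2758 + 13209 = 15967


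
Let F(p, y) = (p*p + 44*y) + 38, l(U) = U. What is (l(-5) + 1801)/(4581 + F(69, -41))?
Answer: 449/1894 ≈ 0.23706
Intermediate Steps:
F(p, y) = 38 + p² + 44*y (F(p, y) = (p² + 44*y) + 38 = 38 + p² + 44*y)
(l(-5) + 1801)/(4581 + F(69, -41)) = (-5 + 1801)/(4581 + (38 + 69² + 44*(-41))) = 1796/(4581 + (38 + 4761 - 1804)) = 1796/(4581 + 2995) = 1796/7576 = 1796*(1/7576) = 449/1894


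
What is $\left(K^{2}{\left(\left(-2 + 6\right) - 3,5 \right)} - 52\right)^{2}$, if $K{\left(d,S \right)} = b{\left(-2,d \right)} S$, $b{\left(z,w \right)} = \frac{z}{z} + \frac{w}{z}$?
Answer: $\frac{33489}{16} \approx 2093.1$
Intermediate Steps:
$b{\left(z,w \right)} = 1 + \frac{w}{z}$
$K{\left(d,S \right)} = S \left(1 - \frac{d}{2}\right)$ ($K{\left(d,S \right)} = \frac{d - 2}{-2} S = - \frac{-2 + d}{2} S = \left(1 - \frac{d}{2}\right) S = S \left(1 - \frac{d}{2}\right)$)
$\left(K^{2}{\left(\left(-2 + 6\right) - 3,5 \right)} - 52\right)^{2} = \left(\left(\frac{1}{2} \cdot 5 \left(2 - \left(\left(-2 + 6\right) - 3\right)\right)\right)^{2} - 52\right)^{2} = \left(\left(\frac{1}{2} \cdot 5 \left(2 - \left(4 - 3\right)\right)\right)^{2} - 52\right)^{2} = \left(\left(\frac{1}{2} \cdot 5 \left(2 - 1\right)\right)^{2} - 52\right)^{2} = \left(\left(\frac{1}{2} \cdot 5 \cdot 1\right)^{2} - 52\right)^{2} = \left(\left(\frac{5}{2}\right)^{2} - 52\right)^{2} = \left(\frac{25}{4} - 52\right)^{2} = \left(- \frac{183}{4}\right)^{2} = \frac{33489}{16}$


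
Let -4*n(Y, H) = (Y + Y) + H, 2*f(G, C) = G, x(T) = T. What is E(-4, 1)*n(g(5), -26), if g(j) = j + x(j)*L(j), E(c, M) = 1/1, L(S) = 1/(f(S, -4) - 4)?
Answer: 17/3 ≈ 5.6667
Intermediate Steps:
f(G, C) = G/2
L(S) = 1/(-4 + S/2) (L(S) = 1/(S/2 - 4) = 1/(-4 + S/2))
E(c, M) = 1
g(j) = j + 2*j/(-8 + j) (g(j) = j + j*(2/(-8 + j)) = j + 2*j/(-8 + j))
n(Y, H) = -Y/2 - H/4 (n(Y, H) = -((Y + Y) + H)/4 = -(2*Y + H)/4 = -(H + 2*Y)/4 = -Y/2 - H/4)
E(-4, 1)*n(g(5), -26) = 1*(-5*(-6 + 5)/(2*(-8 + 5)) - ¼*(-26)) = 1*(-5*(-1)/(2*(-3)) + 13/2) = 1*(-5*(-1)*(-1)/(2*3) + 13/2) = 1*(-½*5/3 + 13/2) = 1*(-⅚ + 13/2) = 1*(17/3) = 17/3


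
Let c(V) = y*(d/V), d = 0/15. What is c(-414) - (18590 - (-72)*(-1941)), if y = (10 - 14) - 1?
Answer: 121162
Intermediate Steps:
y = -5 (y = -4 - 1 = -5)
d = 0 (d = 0*(1/15) = 0)
c(V) = 0 (c(V) = -0/V = -5*0 = 0)
c(-414) - (18590 - (-72)*(-1941)) = 0 - (18590 - (-72)*(-1941)) = 0 - (18590 - 1*139752) = 0 - (18590 - 139752) = 0 - 1*(-121162) = 0 + 121162 = 121162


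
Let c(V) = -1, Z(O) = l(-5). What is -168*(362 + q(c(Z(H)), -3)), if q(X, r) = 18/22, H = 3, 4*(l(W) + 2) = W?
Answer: -670488/11 ≈ -60953.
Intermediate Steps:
l(W) = -2 + W/4
Z(O) = -13/4 (Z(O) = -2 + (¼)*(-5) = -2 - 5/4 = -13/4)
q(X, r) = 9/11 (q(X, r) = 18*(1/22) = 9/11)
-168*(362 + q(c(Z(H)), -3)) = -168*(362 + 9/11) = -168*3991/11 = -670488/11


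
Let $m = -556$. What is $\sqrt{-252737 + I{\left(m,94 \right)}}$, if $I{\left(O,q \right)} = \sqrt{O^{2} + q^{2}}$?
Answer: $\sqrt{-252737 + 2 \sqrt{79493}} \approx 502.17 i$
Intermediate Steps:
$\sqrt{-252737 + I{\left(m,94 \right)}} = \sqrt{-252737 + \sqrt{\left(-556\right)^{2} + 94^{2}}} = \sqrt{-252737 + \sqrt{309136 + 8836}} = \sqrt{-252737 + \sqrt{317972}} = \sqrt{-252737 + 2 \sqrt{79493}}$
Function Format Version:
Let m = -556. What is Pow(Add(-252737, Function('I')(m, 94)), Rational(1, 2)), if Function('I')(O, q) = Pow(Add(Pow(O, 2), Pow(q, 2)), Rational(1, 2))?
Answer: Pow(Add(-252737, Mul(2, Pow(79493, Rational(1, 2)))), Rational(1, 2)) ≈ Mul(502.17, I)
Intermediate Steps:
Pow(Add(-252737, Function('I')(m, 94)), Rational(1, 2)) = Pow(Add(-252737, Pow(Add(Pow(-556, 2), Pow(94, 2)), Rational(1, 2))), Rational(1, 2)) = Pow(Add(-252737, Pow(Add(309136, 8836), Rational(1, 2))), Rational(1, 2)) = Pow(Add(-252737, Pow(317972, Rational(1, 2))), Rational(1, 2)) = Pow(Add(-252737, Mul(2, Pow(79493, Rational(1, 2)))), Rational(1, 2))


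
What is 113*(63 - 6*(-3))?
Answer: 9153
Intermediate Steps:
113*(63 - 6*(-3)) = 113*(63 + 18) = 113*81 = 9153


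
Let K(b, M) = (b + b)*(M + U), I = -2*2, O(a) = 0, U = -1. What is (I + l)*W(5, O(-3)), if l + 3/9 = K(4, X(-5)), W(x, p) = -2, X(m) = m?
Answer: 314/3 ≈ 104.67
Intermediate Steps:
I = -4
K(b, M) = 2*b*(-1 + M) (K(b, M) = (b + b)*(M - 1) = (2*b)*(-1 + M) = 2*b*(-1 + M))
l = -145/3 (l = -1/3 + 2*4*(-1 - 5) = -1/3 + 2*4*(-6) = -1/3 - 48 = -145/3 ≈ -48.333)
(I + l)*W(5, O(-3)) = (-4 - 145/3)*(-2) = -157/3*(-2) = 314/3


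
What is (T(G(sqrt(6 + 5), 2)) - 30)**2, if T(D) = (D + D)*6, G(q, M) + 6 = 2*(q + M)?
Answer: 9252 - 2592*sqrt(11) ≈ 655.31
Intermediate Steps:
G(q, M) = -6 + 2*M + 2*q (G(q, M) = -6 + 2*(q + M) = -6 + 2*(M + q) = -6 + (2*M + 2*q) = -6 + 2*M + 2*q)
T(D) = 12*D (T(D) = (2*D)*6 = 12*D)
(T(G(sqrt(6 + 5), 2)) - 30)**2 = (12*(-6 + 2*2 + 2*sqrt(6 + 5)) - 30)**2 = (12*(-6 + 4 + 2*sqrt(11)) - 30)**2 = (12*(-2 + 2*sqrt(11)) - 30)**2 = ((-24 + 24*sqrt(11)) - 30)**2 = (-54 + 24*sqrt(11))**2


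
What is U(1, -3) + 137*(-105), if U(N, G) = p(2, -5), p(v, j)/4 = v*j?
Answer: -14425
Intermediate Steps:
p(v, j) = 4*j*v (p(v, j) = 4*(v*j) = 4*(j*v) = 4*j*v)
U(N, G) = -40 (U(N, G) = 4*(-5)*2 = -40)
U(1, -3) + 137*(-105) = -40 + 137*(-105) = -40 - 14385 = -14425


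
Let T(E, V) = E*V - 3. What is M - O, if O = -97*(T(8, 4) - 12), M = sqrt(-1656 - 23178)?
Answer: 1649 + I*sqrt(24834) ≈ 1649.0 + 157.59*I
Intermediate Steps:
T(E, V) = -3 + E*V
M = I*sqrt(24834) (M = sqrt(-24834) = I*sqrt(24834) ≈ 157.59*I)
O = -1649 (O = -97*((-3 + 8*4) - 12) = -97*((-3 + 32) - 12) = -97*(29 - 12) = -97*17 = -1649)
M - O = I*sqrt(24834) - 1*(-1649) = I*sqrt(24834) + 1649 = 1649 + I*sqrt(24834)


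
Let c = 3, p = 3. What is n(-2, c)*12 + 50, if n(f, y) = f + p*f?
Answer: -46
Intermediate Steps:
n(f, y) = 4*f (n(f, y) = f + 3*f = 4*f)
n(-2, c)*12 + 50 = (4*(-2))*12 + 50 = -8*12 + 50 = -96 + 50 = -46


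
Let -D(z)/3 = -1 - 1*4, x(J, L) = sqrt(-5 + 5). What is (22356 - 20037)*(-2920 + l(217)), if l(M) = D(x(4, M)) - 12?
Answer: -6764523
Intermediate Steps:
x(J, L) = 0 (x(J, L) = sqrt(0) = 0)
D(z) = 15 (D(z) = -3*(-1 - 1*4) = -3*(-1 - 4) = -3*(-5) = 15)
l(M) = 3 (l(M) = 15 - 12 = 3)
(22356 - 20037)*(-2920 + l(217)) = (22356 - 20037)*(-2920 + 3) = 2319*(-2917) = -6764523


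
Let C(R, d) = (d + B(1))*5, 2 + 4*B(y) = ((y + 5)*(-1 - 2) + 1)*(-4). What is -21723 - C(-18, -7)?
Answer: -43541/2 ≈ -21771.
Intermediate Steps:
B(y) = 27/2 + 3*y (B(y) = -1/2 + (((y + 5)*(-1 - 2) + 1)*(-4))/4 = -1/2 + (((5 + y)*(-3) + 1)*(-4))/4 = -1/2 + (((-15 - 3*y) + 1)*(-4))/4 = -1/2 + ((-14 - 3*y)*(-4))/4 = -1/2 + (56 + 12*y)/4 = -1/2 + (14 + 3*y) = 27/2 + 3*y)
C(R, d) = 165/2 + 5*d (C(R, d) = (d + (27/2 + 3*1))*5 = (d + (27/2 + 3))*5 = (d + 33/2)*5 = (33/2 + d)*5 = 165/2 + 5*d)
-21723 - C(-18, -7) = -21723 - (165/2 + 5*(-7)) = -21723 - (165/2 - 35) = -21723 - 1*95/2 = -21723 - 95/2 = -43541/2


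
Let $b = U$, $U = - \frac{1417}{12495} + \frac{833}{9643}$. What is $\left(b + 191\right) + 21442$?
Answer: $\frac{2606541446609}{120489285} \approx 21633.0$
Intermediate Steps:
$U = - \frac{3255796}{120489285}$ ($U = \left(-1417\right) \frac{1}{12495} + 833 \cdot \frac{1}{9643} = - \frac{1417}{12495} + \frac{833}{9643} = - \frac{3255796}{120489285} \approx -0.027021$)
$b = - \frac{3255796}{120489285} \approx -0.027021$
$\left(b + 191\right) + 21442 = \left(- \frac{3255796}{120489285} + 191\right) + 21442 = \frac{23010197639}{120489285} + 21442 = \frac{2606541446609}{120489285}$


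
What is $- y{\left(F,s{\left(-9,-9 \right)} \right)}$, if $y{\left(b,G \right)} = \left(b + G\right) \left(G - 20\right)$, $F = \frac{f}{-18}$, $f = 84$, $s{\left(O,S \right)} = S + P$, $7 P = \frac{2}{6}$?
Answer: $- \frac{173888}{441} \approx -394.3$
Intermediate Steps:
$P = \frac{1}{21}$ ($P = \frac{2 \cdot \frac{1}{6}}{7} = \frac{1}{7} \cdot \frac{1}{3} = \frac{1}{21} \approx 0.047619$)
$s{\left(O,S \right)} = \frac{1}{21} + S$ ($s{\left(O,S \right)} = S + \frac{1}{21} = \frac{1}{21} + S$)
$F = - \frac{14}{3}$ ($F = \frac{84}{-18} = 84 \left(- \frac{1}{18}\right) = - \frac{14}{3} \approx -4.6667$)
$y{\left(b,G \right)} = \left(-20 + G\right) \left(G + b\right)$ ($y{\left(b,G \right)} = \left(G + b\right) \left(-20 + G\right) = \left(-20 + G\right) \left(G + b\right)$)
$- y{\left(F,s{\left(-9,-9 \right)} \right)} = - (\left(\frac{1}{21} - 9\right)^{2} - 20 \left(\frac{1}{21} - 9\right) - - \frac{280}{3} + \left(\frac{1}{21} - 9\right) \left(- \frac{14}{3}\right)) = - (\left(- \frac{188}{21}\right)^{2} - - \frac{3760}{21} + \frac{280}{3} - - \frac{376}{9}) = - (\frac{35344}{441} + \frac{3760}{21} + \frac{280}{3} + \frac{376}{9}) = \left(-1\right) \frac{173888}{441} = - \frac{173888}{441}$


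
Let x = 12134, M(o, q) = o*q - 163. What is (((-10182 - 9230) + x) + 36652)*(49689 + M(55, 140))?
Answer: 1680956524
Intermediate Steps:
M(o, q) = -163 + o*q
(((-10182 - 9230) + x) + 36652)*(49689 + M(55, 140)) = (((-10182 - 9230) + 12134) + 36652)*(49689 + (-163 + 55*140)) = ((-19412 + 12134) + 36652)*(49689 + (-163 + 7700)) = (-7278 + 36652)*(49689 + 7537) = 29374*57226 = 1680956524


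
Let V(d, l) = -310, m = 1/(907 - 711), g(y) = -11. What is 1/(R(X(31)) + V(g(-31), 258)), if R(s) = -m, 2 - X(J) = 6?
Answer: -196/60761 ≈ -0.0032258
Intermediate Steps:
m = 1/196 ≈ 0.0051020
X(J) = -4 (X(J) = 2 - 1*6 = 2 - 6 = -4)
R(s) = -1/196 (R(s) = -1*1/196 = -1/196)
1/(R(X(31)) + V(g(-31), 258)) = 1/(-1/196 - 310) = 1/(-60761/196) = -196/60761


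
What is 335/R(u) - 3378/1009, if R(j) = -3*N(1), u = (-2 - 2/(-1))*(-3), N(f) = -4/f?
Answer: 297479/12108 ≈ 24.569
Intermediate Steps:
u = 0 (u = (-2 - 2*(-1))*(-3) = (-2 + 2)*(-3) = 0*(-3) = 0)
R(j) = 12 (R(j) = -(-12)/1 = -(-12) = -3*(-4) = 12)
335/R(u) - 3378/1009 = 335/12 - 3378/1009 = 297479/12108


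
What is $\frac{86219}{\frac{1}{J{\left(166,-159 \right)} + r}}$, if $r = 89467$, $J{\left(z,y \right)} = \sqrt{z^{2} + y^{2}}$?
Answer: $7713755273 + 86219 \sqrt{52837} \approx 7.7336 \cdot 10^{9}$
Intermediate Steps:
$J{\left(z,y \right)} = \sqrt{y^{2} + z^{2}}$
$\frac{86219}{\frac{1}{J{\left(166,-159 \right)} + r}} = \frac{86219}{\frac{1}{\sqrt{\left(-159\right)^{2} + 166^{2}} + 89467}} = \frac{86219}{\frac{1}{\sqrt{25281 + 27556} + 89467}} = \frac{86219}{\frac{1}{\sqrt{52837} + 89467}} = \frac{86219}{\frac{1}{89467 + \sqrt{52837}}} = 86219 \left(89467 + \sqrt{52837}\right) = 7713755273 + 86219 \sqrt{52837}$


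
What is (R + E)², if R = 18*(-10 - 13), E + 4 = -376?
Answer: 630436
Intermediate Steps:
E = -380 (E = -4 - 376 = -380)
R = -414 (R = 18*(-23) = -414)
(R + E)² = (-414 - 380)² = (-794)² = 630436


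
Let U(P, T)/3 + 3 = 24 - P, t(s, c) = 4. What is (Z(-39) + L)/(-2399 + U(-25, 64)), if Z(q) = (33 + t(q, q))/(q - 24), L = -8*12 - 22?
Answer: 7471/142443 ≈ 0.052449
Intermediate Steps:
U(P, T) = 63 - 3*P (U(P, T) = -9 + 3*(24 - P) = -9 + (72 - 3*P) = 63 - 3*P)
L = -118 (L = -96 - 22 = -118)
Z(q) = 37/(-24 + q) (Z(q) = (33 + 4)/(q - 24) = 37/(-24 + q))
(Z(-39) + L)/(-2399 + U(-25, 64)) = (37/(-24 - 39) - 118)/(-2399 + (63 - 3*(-25))) = (37/(-63) - 118)/(-2399 + (63 + 75)) = (37*(-1/63) - 118)/(-2399 + 138) = (-37/63 - 118)/(-2261) = -7471/63*(-1/2261) = 7471/142443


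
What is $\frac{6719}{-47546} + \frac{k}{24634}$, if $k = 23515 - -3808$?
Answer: $\frac{283395878}{292812041} \approx 0.96784$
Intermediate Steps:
$k = 27323$ ($k = 23515 + 3808 = 27323$)
$\frac{6719}{-47546} + \frac{k}{24634} = \frac{6719}{-47546} + \frac{27323}{24634} = 6719 \left(- \frac{1}{47546}\right) + 27323 \cdot \frac{1}{24634} = - \frac{6719}{47546} + \frac{27323}{24634} = \frac{283395878}{292812041}$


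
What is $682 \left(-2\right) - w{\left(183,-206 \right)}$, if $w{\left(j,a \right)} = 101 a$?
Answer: $19442$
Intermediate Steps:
$682 \left(-2\right) - w{\left(183,-206 \right)} = 682 \left(-2\right) - 101 \left(-206\right) = -1364 - -20806 = -1364 + 20806 = 19442$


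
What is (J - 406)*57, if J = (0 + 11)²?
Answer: -16245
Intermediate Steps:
J = 121 (J = 11² = 121)
(J - 406)*57 = (121 - 406)*57 = -285*57 = -16245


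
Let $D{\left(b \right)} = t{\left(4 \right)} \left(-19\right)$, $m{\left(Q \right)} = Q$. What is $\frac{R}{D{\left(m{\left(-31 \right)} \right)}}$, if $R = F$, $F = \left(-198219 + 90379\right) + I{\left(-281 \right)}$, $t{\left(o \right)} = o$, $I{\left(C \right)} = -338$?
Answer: $\frac{54089}{38} \approx 1423.4$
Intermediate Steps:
$D{\left(b \right)} = -76$ ($D{\left(b \right)} = 4 \left(-19\right) = -76$)
$F = -108178$ ($F = \left(-198219 + 90379\right) - 338 = -107840 - 338 = -108178$)
$R = -108178$
$\frac{R}{D{\left(m{\left(-31 \right)} \right)}} = - \frac{108178}{-76} = \left(-108178\right) \left(- \frac{1}{76}\right) = \frac{54089}{38}$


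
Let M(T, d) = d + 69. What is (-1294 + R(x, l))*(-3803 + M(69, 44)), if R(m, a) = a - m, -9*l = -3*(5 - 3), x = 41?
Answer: 4923690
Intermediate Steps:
M(T, d) = 69 + d
l = ⅔ (l = -(-1)*(5 - 3)/3 = -(-1)*2/3 = -⅑*(-6) = ⅔ ≈ 0.66667)
(-1294 + R(x, l))*(-3803 + M(69, 44)) = (-1294 + (⅔ - 1*41))*(-3803 + (69 + 44)) = (-1294 + (⅔ - 41))*(-3803 + 113) = (-1294 - 121/3)*(-3690) = -4003/3*(-3690) = 4923690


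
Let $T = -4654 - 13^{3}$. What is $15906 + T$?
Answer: $9055$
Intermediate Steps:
$T = -6851$ ($T = -4654 - 2197 = -6851$)
$15906 + T = 15906 - 6851 = 9055$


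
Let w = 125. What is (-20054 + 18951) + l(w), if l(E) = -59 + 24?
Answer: -1138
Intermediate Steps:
l(E) = -35
(-20054 + 18951) + l(w) = (-20054 + 18951) - 35 = -1103 - 35 = -1138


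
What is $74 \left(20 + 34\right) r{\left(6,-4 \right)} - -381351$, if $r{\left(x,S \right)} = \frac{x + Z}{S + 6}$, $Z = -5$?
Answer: $383349$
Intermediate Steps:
$r{\left(x,S \right)} = \frac{-5 + x}{6 + S}$ ($r{\left(x,S \right)} = \frac{x - 5}{S + 6} = \frac{-5 + x}{6 + S}$)
$74 \left(20 + 34\right) r{\left(6,-4 \right)} - -381351 = 74 \left(20 + 34\right) \frac{-5 + 6}{6 - 4} - -381351 = 74 \cdot 54 \cdot \frac{1}{2} \cdot 1 + 381351 = 3996 \cdot \frac{1}{2} \cdot 1 + 381351 = 3996 \cdot \frac{1}{2} + 381351 = 1998 + 381351 = 383349$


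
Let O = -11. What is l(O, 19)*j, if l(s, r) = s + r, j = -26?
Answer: -208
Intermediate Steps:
l(s, r) = r + s
l(O, 19)*j = (19 - 11)*(-26) = 8*(-26) = -208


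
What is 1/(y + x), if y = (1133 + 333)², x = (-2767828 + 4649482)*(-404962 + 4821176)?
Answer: 1/8309788887112 ≈ 1.2034e-13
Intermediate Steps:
x = 8309786737956 (x = 1881654*4416214 = 8309786737956)
y = 2149156 (y = 1466² = 2149156)
1/(y + x) = 1/(2149156 + 8309786737956) = 1/8309788887112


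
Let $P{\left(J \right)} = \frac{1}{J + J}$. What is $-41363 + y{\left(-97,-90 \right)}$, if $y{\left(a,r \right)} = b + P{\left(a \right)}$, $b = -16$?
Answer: $- \frac{8027527}{194} \approx -41379.0$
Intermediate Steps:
$P{\left(J \right)} = \frac{1}{2 J}$
$y{\left(a,r \right)} = -16 + \frac{1}{2 a}$
$-41363 + y{\left(-97,-90 \right)} = -41363 - \left(16 - \frac{1}{2 \left(-97\right)}\right) = -41363 + \left(-16 + \frac{1}{2} \left(- \frac{1}{97}\right)\right) = -41363 - \frac{3105}{194} = - \frac{8027527}{194}$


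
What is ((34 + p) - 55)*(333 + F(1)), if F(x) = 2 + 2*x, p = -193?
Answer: -72118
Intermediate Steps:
((34 + p) - 55)*(333 + F(1)) = ((34 - 193) - 55)*(333 + (2 + 2*1)) = (-159 - 55)*(333 + (2 + 2)) = -214*(333 + 4) = -214*337 = -72118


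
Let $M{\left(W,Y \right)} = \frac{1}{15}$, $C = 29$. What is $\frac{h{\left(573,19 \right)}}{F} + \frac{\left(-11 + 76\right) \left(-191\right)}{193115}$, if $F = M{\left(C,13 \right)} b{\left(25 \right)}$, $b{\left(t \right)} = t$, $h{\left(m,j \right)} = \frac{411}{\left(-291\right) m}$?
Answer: $- \frac{18100312}{275218585} \approx -0.065767$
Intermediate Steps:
$M{\left(W,Y \right)} = \frac{1}{15}$
$h{\left(m,j \right)} = - \frac{137}{97 m}$ ($h{\left(m,j \right)} = 411 \left(- \frac{1}{291 m}\right) = - \frac{137}{97 m}$)
$F = \frac{5}{3}$ ($F = \frac{1}{15} \cdot 25 = \frac{5}{3} \approx 1.6667$)
$\frac{h{\left(573,19 \right)}}{F} + \frac{\left(-11 + 76\right) \left(-191\right)}{193115} = \frac{\left(- \frac{137}{97}\right) \frac{1}{573}}{\frac{5}{3}} + \frac{\left(-11 + 76\right) \left(-191\right)}{193115} = \left(- \frac{137}{97}\right) \frac{1}{573} \cdot \frac{3}{5} + 65 \left(-191\right) \frac{1}{193115} = \left(- \frac{137}{55581}\right) \frac{3}{5} - \frac{191}{2971} = - \frac{137}{92635} - \frac{191}{2971} = - \frac{18100312}{275218585}$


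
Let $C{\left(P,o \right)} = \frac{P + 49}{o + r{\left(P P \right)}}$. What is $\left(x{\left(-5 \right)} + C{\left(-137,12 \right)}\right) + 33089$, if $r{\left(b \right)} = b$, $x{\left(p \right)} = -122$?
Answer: $\frac{619153139}{18781} \approx 32967.0$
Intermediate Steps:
$C{\left(P,o \right)} = \frac{49 + P}{o + P^{2}}$ ($C{\left(P,o \right)} = \frac{P + 49}{o + P P} = \frac{49 + P}{o + P^{2}}$)
$\left(x{\left(-5 \right)} + C{\left(-137,12 \right)}\right) + 33089 = \left(-122 + \frac{49 - 137}{12 + \left(-137\right)^{2}}\right) + 33089 = \left(-122 + \frac{1}{12 + 18769} \left(-88\right)\right) + 33089 = \left(-122 + \frac{1}{18781} \left(-88\right)\right) + 33089 = \left(-122 - \frac{88}{18781}\right) + 33089 = - \frac{2291370}{18781} + 33089 = \frac{619153139}{18781}$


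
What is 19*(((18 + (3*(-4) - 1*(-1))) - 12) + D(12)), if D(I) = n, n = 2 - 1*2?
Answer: -95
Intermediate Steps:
n = 0 (n = 2 - 2 = 0)
D(I) = 0
19*(((18 + (3*(-4) - 1*(-1))) - 12) + D(12)) = 19*(((18 + (3*(-4) - 1*(-1))) - 12) + 0) = 19*(((18 + (-12 + 1)) - 12) + 0) = 19*(((18 - 11) - 12) + 0) = 19*((7 - 12) + 0) = 19*(-5 + 0) = 19*(-5) = -95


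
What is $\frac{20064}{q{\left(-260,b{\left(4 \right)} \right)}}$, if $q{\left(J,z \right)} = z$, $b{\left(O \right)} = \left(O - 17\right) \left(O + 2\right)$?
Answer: $- \frac{3344}{13} \approx -257.23$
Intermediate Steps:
$b{\left(O \right)} = \left(-17 + O\right) \left(2 + O\right)$
$\frac{20064}{q{\left(-260,b{\left(4 \right)} \right)}} = \frac{20064}{-34 + 4^{2} - 60} = \frac{20064}{-34 + 16 - 60} = \frac{20064}{-78} = 20064 \left(- \frac{1}{78}\right) = - \frac{3344}{13}$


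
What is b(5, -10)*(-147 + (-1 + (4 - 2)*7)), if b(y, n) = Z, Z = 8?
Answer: -1072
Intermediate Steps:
b(y, n) = 8
b(5, -10)*(-147 + (-1 + (4 - 2)*7)) = 8*(-147 + (-1 + (4 - 2)*7)) = 8*(-147 + (-1 + 2*7)) = 8*(-147 + (-1 + 14)) = 8*(-147 + 13) = 8*(-134) = -1072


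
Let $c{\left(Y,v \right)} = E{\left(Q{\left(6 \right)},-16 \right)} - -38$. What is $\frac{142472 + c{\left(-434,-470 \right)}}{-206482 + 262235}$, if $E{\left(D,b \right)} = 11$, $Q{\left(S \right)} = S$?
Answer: $\frac{142521}{55753} \approx 2.5563$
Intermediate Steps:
$c{\left(Y,v \right)} = 49$ ($c{\left(Y,v \right)} = 11 - -38 = 11 + 38 = 49$)
$\frac{142472 + c{\left(-434,-470 \right)}}{-206482 + 262235} = \frac{142472 + 49}{-206482 + 262235} = \frac{142521}{55753}$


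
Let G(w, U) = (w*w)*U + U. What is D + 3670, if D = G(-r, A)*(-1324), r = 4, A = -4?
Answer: 93702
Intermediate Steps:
G(w, U) = U + U*w**2 (G(w, U) = w**2*U + U = U*w**2 + U = U + U*w**2)
D = 90032 (D = -4*(1 + (-1*4)**2)*(-1324) = -4*(1 + (-4)**2)*(-1324) = -4*(1 + 16)*(-1324) = -4*17*(-1324) = -68*(-1324) = 90032)
D + 3670 = 90032 + 3670 = 93702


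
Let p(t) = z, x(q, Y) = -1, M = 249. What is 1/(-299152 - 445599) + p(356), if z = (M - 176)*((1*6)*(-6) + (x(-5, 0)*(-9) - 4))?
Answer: -1685371514/744751 ≈ -2263.0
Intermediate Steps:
z = -2263 (z = (249 - 176)*((1*6)*(-6) + (-1*(-9) - 4)) = 73*(6*(-6) + (9 - 4)) = 73*(-36 + 5) = 73*(-31) = -2263)
p(t) = -2263
1/(-299152 - 445599) + p(356) = 1/(-299152 - 445599) - 2263 = 1/(-744751) - 2263 = -1/744751 - 2263 = -1685371514/744751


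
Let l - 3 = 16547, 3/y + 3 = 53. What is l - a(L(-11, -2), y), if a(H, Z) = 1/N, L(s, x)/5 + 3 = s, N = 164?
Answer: 2714199/164 ≈ 16550.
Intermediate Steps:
y = 3/50 (y = 3/(-3 + 53) = 3/50 ≈ 0.060000)
L(s, x) = -15 + 5*s
l = 16550 (l = 3 + 16547 = 16550)
a(H, Z) = 1/164
l - a(L(-11, -2), y) = 16550 - 1*1/164 = 16550 - 1/164 = 2714199/164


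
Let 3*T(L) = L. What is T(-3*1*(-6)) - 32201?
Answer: -32195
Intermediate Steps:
T(L) = L/3
T(-3*1*(-6)) - 32201 = (-3*1*(-6))/3 - 32201 = (-3*(-6))/3 - 32201 = (⅓)*18 - 32201 = 6 - 32201 = -32195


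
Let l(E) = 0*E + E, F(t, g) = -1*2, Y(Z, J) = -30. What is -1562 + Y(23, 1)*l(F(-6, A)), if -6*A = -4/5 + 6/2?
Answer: -1502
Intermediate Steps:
A = -11/30 (A = -(-4/5 + 6/2)/6 = -(-4*⅕ + 6*(½))/6 = -(-⅘ + 3)/6 = -⅙*11/5 = -11/30 ≈ -0.36667)
F(t, g) = -2
l(E) = E (l(E) = 0 + E = E)
-1562 + Y(23, 1)*l(F(-6, A)) = -1562 - 30*(-2) = -1562 + 60 = -1502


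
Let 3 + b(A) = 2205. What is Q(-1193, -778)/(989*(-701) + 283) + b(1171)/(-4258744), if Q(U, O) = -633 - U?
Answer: -977723963/737833786116 ≈ -0.0013251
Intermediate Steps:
b(A) = 2202 (b(A) = -3 + 2205 = 2202)
Q(-1193, -778)/(989*(-701) + 283) + b(1171)/(-4258744) = (-633 - 1*(-1193))/(989*(-701) + 283) + 2202/(-4258744) = (-633 + 1193)/(-693289 + 283) + 2202*(-1/4258744) = 560/(-693006) - 1101/2129372 = 560*(-1/693006) - 1101/2129372 = -280/346503 - 1101/2129372 = -977723963/737833786116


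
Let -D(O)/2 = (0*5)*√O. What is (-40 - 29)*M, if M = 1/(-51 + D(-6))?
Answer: 23/17 ≈ 1.3529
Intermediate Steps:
D(O) = 0 (D(O) = -2*0*5*√O = -0*√O = -2*0 = 0)
M = -1/51 (M = 1/(-51 + 0) = 1/(-51) = -1/51 ≈ -0.019608)
(-40 - 29)*M = (-40 - 29)*(-1/51) = -69*(-1/51) = 23/17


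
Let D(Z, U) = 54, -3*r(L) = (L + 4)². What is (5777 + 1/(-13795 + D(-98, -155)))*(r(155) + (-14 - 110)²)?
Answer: 551623822444/13741 ≈ 4.0144e+7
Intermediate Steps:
r(L) = -(4 + L)²/3 (r(L) = -(L + 4)²/3 = -(4 + L)²/3)
(5777 + 1/(-13795 + D(-98, -155)))*(r(155) + (-14 - 110)²) = (5777 + 1/(-13795 + 54))*(-(4 + 155)²/3 + (-14 - 110)²) = (5777 + 1/(-13741))*(-⅓*159² + (-124)²) = (5777 - 1/13741)*(-⅓*25281 + 15376) = 79381756*(-8427 + 15376)/13741 = (79381756/13741)*6949 = 551623822444/13741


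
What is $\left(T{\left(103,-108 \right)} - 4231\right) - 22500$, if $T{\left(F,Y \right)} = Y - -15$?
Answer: $-26824$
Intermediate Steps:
$T{\left(F,Y \right)} = 15 + Y$ ($T{\left(F,Y \right)} = Y + 15 = 15 + Y$)
$\left(T{\left(103,-108 \right)} - 4231\right) - 22500 = \left(\left(15 - 108\right) - 4231\right) - 22500 = \left(-93 - 4231\right) - 22500 = -4324 - 22500 = -26824$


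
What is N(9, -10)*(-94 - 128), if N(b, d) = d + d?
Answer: 4440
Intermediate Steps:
N(b, d) = 2*d
N(9, -10)*(-94 - 128) = (2*(-10))*(-94 - 128) = -20*(-222) = 4440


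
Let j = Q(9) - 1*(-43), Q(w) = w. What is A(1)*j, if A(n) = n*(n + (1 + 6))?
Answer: 416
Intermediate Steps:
A(n) = n*(7 + n) (A(n) = n*(n + 7) = n*(7 + n))
j = 52 (j = 9 - 1*(-43) = 9 + 43 = 52)
A(1)*j = (1*(7 + 1))*52 = (1*8)*52 = 8*52 = 416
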